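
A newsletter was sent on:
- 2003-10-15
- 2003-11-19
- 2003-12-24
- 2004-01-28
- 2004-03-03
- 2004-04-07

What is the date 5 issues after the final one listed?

The spacing is 35, 35, 35, 35, 35 days — always 35 days.
2004-04-07 + 35 days = 2004-05-12.
2004-05-12 + 35 days = 2004-06-16.
2004-06-16 + 35 days = 2004-07-21.
2004-07-21 + 35 days = 2004-08-25.
2004-08-25 + 35 days = 2004-09-29.

2004-09-29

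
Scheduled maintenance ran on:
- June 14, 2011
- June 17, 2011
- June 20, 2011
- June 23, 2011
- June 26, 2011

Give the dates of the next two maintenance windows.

The spacing is 3, 3, 3, 3 days — always 3 days.
June 26, 2011 + 3 days = June 29, 2011.
June 29, 2011 + 3 days = July 2, 2011.

June 29, 2011; July 2, 2011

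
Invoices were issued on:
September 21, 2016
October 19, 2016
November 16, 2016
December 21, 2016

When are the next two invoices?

January 18, 2017; February 15, 2017

These are Wednesdays at 28- or 35-day spacing (28, 28, 35).
The pattern: 3rd Wednesday of the month.
January 2017 — 3rd Wednesday is January 18, 2017.
3rd Wednesday of February 2017: February 15, 2017.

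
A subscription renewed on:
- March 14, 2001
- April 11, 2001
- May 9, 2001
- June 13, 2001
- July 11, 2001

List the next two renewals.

These are Wednesdays at 28- or 35-day spacing (28, 28, 35, 28).
The pattern: 2nd Wednesday of the month.
August 2001 — 2nd Wednesday is August 8, 2001.
September 2001 — 2nd Wednesday is September 12, 2001.

August 8, 2001; September 12, 2001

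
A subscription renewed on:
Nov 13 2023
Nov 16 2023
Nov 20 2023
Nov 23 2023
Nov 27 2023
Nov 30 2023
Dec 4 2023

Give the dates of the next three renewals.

Dec 7 2023, Dec 11 2023, Dec 14 2023

The gap pattern 3, 4, 3, 4, 3, 4 repeats every 2 events.
These are the Mondays and Thursdays of each week.
Next Thursday: Dec 7 2023.
The following Monday is Dec 11 2023.
Next Thursday: Dec 14 2023.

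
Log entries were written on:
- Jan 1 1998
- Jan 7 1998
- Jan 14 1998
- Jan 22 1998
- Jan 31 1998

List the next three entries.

Feb 10 1998, Feb 21 1998, Mar 5 1998

Gaps: 6, 7, 8, 9 days — each gap is 1 larger than the previous one.
Next gap: 10 days. Jan 31 1998 + 10 days = Feb 10 1998.
Next gap: 11 days. Feb 10 1998 + 11 days = Feb 21 1998.
Next gap: 12 days. Feb 21 1998 + 12 days = Mar 5 1998.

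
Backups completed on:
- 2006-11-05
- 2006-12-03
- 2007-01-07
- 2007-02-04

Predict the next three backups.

All dates are Sundays, 28, 35, 28 days apart.
Specifically, the 1st Sunday of each month.
March 2007 — 1st Sunday is 2007-03-04.
April 2007 — 1st Sunday is 2007-04-01.
1st Sunday of May 2007: 2007-05-06.

2007-03-04, 2007-04-01, 2007-05-06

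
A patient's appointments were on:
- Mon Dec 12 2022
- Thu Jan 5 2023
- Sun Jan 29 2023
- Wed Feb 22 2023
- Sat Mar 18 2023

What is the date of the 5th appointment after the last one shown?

Gaps between consecutive events: 24, 24, 24, 24 days — a constant 24-day interval.
Sat Mar 18 2023 + 24 days = Tue Apr 11 2023.
Tue Apr 11 2023 + 24 days = Fri May 5 2023.
Fri May 5 2023 + 24 days = Mon May 29 2023.
Mon May 29 2023 + 24 days = Thu Jun 22 2023.
Thu Jun 22 2023 + 24 days = Sun Jul 16 2023.

Sun Jul 16 2023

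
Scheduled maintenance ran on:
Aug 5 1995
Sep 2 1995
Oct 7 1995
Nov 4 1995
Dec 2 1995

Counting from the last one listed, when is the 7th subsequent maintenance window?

Gaps: 28, 35, 28, 28 days — a mix of 28 and 35. Every date is a Saturday.
Each is the 1st Saturday of its month.
1st Saturday of January 1996: Jan 6 1996.
February 1996 — 1st Saturday is Feb 3 1996.
March 1996 — 1st Saturday is Mar 2 1996.
1st Saturday of April 1996: Apr 6 1996.
1st Saturday of May 1996: May 4 1996.
1st Saturday of June 1996: Jun 1 1996.
1st Saturday of July 1996: Jul 6 1996.

Jul 6 1996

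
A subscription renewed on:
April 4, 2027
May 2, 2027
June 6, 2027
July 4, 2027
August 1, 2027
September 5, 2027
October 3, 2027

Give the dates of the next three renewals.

These are Sundays at 28- or 35-day spacing (28, 35, 28, 28, 35, 28).
The pattern: 1st Sunday of the month.
1st Sunday of November 2027: November 7, 2027.
December 2027 — 1st Sunday is December 5, 2027.
January 2028 — 1st Sunday is January 2, 2028.

November 7, 2027; December 5, 2027; January 2, 2028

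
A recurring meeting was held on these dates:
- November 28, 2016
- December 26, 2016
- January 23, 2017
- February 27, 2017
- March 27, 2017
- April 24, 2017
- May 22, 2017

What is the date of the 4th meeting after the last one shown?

Gaps: 28, 28, 35, 28, 28, 28 days — a mix of 28 and 35. Every date is a Monday.
Each is the 4th Monday of its month.
June 2017 — 4th Monday is June 26, 2017.
4th Monday of July 2017: July 24, 2017.
4th Monday of August 2017: August 28, 2017.
September 2017 — 4th Monday is September 25, 2017.

September 25, 2017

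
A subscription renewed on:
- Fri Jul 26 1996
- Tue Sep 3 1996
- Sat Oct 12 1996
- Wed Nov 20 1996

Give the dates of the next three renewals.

Gaps between consecutive events: 39, 39, 39 days — a constant 39-day interval.
Wed Nov 20 1996 + 39 days = Sun Dec 29 1996.
Sun Dec 29 1996 + 39 days = Thu Feb 6 1997.
Thu Feb 6 1997 + 39 days = Mon Mar 17 1997.

Sun Dec 29 1996, Thu Feb 6 1997, Mon Mar 17 1997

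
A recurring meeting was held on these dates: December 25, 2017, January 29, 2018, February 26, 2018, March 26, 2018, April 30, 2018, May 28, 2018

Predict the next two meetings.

All Mondays; the gaps (35, 28, 28, 35, 28) vary with month length.
This is the last Monday of each month.
June 2018 ends with Monday June 25, 2018.
Last Monday of July 2018: July 30, 2018.

June 25, 2018; July 30, 2018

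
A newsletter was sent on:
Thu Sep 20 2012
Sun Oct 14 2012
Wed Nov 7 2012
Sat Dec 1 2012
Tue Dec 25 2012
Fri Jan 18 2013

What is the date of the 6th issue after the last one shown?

Tue Jun 11 2013

The spacing is 24, 24, 24, 24, 24 days — always 24 days.
Fri Jan 18 2013 + 24 days = Mon Feb 11 2013.
Mon Feb 11 2013 + 24 days = Thu Mar 7 2013.
Thu Mar 7 2013 + 24 days = Sun Mar 31 2013.
Sun Mar 31 2013 + 24 days = Wed Apr 24 2013.
Wed Apr 24 2013 + 24 days = Sat May 18 2013.
Sat May 18 2013 + 24 days = Tue Jun 11 2013.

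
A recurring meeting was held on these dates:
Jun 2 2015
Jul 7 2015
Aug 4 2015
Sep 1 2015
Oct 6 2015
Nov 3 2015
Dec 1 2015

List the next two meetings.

These are Tuesdays at 28- or 35-day spacing (35, 28, 28, 35, 28, 28).
The pattern: 1st Tuesday of the month.
January 2016 — 1st Tuesday is Jan 5 2016.
February 2016 — 1st Tuesday is Feb 2 2016.

Jan 5 2016, Feb 2 2016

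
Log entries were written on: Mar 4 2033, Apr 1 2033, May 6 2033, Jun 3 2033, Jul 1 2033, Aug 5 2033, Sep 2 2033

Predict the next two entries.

Gaps: 28, 35, 28, 28, 35, 28 days — a mix of 28 and 35. Every date is a Friday.
Each is the 1st Friday of its month.
1st Friday of October 2033: Oct 7 2033.
November 2033 — 1st Friday is Nov 4 2033.

Oct 7 2033, Nov 4 2033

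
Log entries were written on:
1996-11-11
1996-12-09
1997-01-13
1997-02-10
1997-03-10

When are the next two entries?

Gaps: 28, 35, 28, 28 days — a mix of 28 and 35. Every date is a Monday.
Each is the 2nd Monday of its month.
April 1997 — 2nd Monday is 1997-04-14.
2nd Monday of May 1997: 1997-05-12.

1997-04-14, 1997-05-12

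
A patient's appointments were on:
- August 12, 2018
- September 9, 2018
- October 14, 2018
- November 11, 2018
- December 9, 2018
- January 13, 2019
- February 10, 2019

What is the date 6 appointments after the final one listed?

Gaps: 28, 35, 28, 28, 35, 28 days — a mix of 28 and 35. Every date is a Sunday.
Each is the 2nd Sunday of its month.
2nd Sunday of March 2019: March 10, 2019.
April 2019 — 2nd Sunday is April 14, 2019.
2nd Sunday of May 2019: May 12, 2019.
June 2019 — 2nd Sunday is June 9, 2019.
July 2019 — 2nd Sunday is July 14, 2019.
August 2019 — 2nd Sunday is August 11, 2019.

August 11, 2019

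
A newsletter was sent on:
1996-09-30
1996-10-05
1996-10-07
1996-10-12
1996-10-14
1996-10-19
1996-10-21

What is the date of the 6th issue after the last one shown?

1996-11-11

The gap pattern 5, 2, 5, 2, 5, 2 repeats every 2 events.
These are the Mondays and Saturdays of each week.
The following Saturday is 1996-10-26.
The following Monday is 1996-10-28.
Next Saturday: 1996-11-02.
Next Monday: 1996-11-04.
Next Saturday: 1996-11-09.
The following Monday is 1996-11-11.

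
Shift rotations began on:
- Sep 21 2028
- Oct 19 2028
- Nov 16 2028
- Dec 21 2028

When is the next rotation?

All dates are Thursdays, 28, 28, 35 days apart.
Specifically, the 3rd Thursday of each month.
3rd Thursday of January 2029: Jan 18 2029.

Jan 18 2029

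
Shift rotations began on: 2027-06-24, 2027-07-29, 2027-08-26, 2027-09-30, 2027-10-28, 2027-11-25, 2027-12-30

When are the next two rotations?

All Thursdays; the gaps (35, 28, 35, 28, 28, 35) vary with month length.
This is the last Thursday of each month.
Last Thursday of January 2028: 2028-01-27.
Last Thursday of February 2028: 2028-02-24.

2028-01-27, 2028-02-24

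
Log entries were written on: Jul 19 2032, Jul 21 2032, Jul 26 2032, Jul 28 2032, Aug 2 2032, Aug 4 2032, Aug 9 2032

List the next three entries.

The gap pattern 2, 5, 2, 5, 2, 5 repeats every 2 events.
These are the Mondays and Wednesdays of each week.
Next Wednesday: Aug 11 2032.
The following Monday is Aug 16 2032.
Next Wednesday: Aug 18 2032.

Aug 11 2032, Aug 16 2032, Aug 18 2032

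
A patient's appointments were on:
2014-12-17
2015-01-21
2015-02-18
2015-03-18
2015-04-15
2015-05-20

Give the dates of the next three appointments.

2015-06-17, 2015-07-15, 2015-08-19

These are Wednesdays at 28- or 35-day spacing (35, 28, 28, 28, 35).
The pattern: 3rd Wednesday of the month.
3rd Wednesday of June 2015: 2015-06-17.
3rd Wednesday of July 2015: 2015-07-15.
3rd Wednesday of August 2015: 2015-08-19.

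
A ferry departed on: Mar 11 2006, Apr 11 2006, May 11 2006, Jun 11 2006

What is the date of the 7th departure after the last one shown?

Jan 11 2007

Gaps: 31, 30, 31 days — not constant. Every event is on the 11th of the month.
Pattern: the 11th of each month.
July 2006: Jul 11 2006.
August 2006: Aug 11 2006.
Next: September 2006 → Sep 11 2006.
October 2006: Oct 11 2006.
November 2006: Nov 11 2006.
Next: December 2006 → Dec 11 2006.
Next: January 2007 → Jan 11 2007.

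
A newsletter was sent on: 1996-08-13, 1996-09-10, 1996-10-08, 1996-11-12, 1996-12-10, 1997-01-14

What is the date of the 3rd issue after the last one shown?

1997-04-08

All dates are Tuesdays, 28, 28, 35, 28, 35 days apart.
Specifically, the 2nd Tuesday of each month.
February 1997 — 2nd Tuesday is 1997-02-11.
2nd Tuesday of March 1997: 1997-03-11.
2nd Tuesday of April 1997: 1997-04-08.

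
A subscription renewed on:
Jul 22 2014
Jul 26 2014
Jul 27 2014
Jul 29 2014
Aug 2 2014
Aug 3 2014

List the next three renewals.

The gap pattern 4, 1, 2, 4, 1 repeats every 3 events.
These are the Tuesdays, Saturdays and Sundays of each week.
The following Tuesday is Aug 5 2014.
The following Saturday is Aug 9 2014.
Next Sunday: Aug 10 2014.

Aug 5 2014, Aug 9 2014, Aug 10 2014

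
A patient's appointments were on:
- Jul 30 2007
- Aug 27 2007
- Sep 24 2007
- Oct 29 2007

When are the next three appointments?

Nov 26 2007, Dec 31 2007, Jan 28 2008

Every date is a Monday; gaps 28, 28, 35 days.
Each is the last Monday of its month (at least one falls on the 29th or later, ruling out '4th Monday').
November 2007 ends with Monday Nov 26 2007.
Last Monday of December 2007: Dec 31 2007.
January 2008 ends with Monday Jan 28 2008.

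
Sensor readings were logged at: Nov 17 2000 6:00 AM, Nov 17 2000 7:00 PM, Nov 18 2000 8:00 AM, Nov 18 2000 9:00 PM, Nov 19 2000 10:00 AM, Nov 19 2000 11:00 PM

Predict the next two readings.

Gaps: 13, 13, 13, 13, 13 hours — each event is 13 hours after the previous one.
Nov 19 2000 11:00 PM + 13 h = Nov 20 2000 12:00 PM.
Nov 20 2000 12:00 PM + 13 h = Nov 21 2000 1:00 AM.

Nov 20 2000 12:00 PM, Nov 21 2000 1:00 AM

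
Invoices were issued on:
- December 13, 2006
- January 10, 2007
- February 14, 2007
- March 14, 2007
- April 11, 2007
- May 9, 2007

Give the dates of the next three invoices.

Gaps: 28, 35, 28, 28, 28 days — a mix of 28 and 35. Every date is a Wednesday.
Each is the 2nd Wednesday of its month.
2nd Wednesday of June 2007: June 13, 2007.
2nd Wednesday of July 2007: July 11, 2007.
2nd Wednesday of August 2007: August 8, 2007.

June 13, 2007; July 11, 2007; August 8, 2007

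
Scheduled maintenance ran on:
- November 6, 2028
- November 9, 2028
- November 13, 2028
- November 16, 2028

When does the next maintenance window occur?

Every event lands on a Monday or Thursday (gaps cycle 3, 4, 3).
So the schedule is: every Monday and Thursday.
Next Monday: November 20, 2028.

November 20, 2028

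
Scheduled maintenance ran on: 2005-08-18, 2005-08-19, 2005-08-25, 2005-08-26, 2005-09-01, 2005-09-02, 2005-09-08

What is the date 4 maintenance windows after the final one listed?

Every event lands on a Thursday or Friday (gaps cycle 1, 6, 1, 6, 1, 6).
So the schedule is: every Thursday and Friday.
The following Friday is 2005-09-09.
The following Thursday is 2005-09-15.
The following Friday is 2005-09-16.
The following Thursday is 2005-09-22.

2005-09-22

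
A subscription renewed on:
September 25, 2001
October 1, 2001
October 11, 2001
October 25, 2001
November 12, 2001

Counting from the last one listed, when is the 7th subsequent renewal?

July 8, 2002

Intervals are 6, 10, 14, 18 days — an arithmetic progression with common difference 4.
Next gap: 22 days. November 12, 2001 + 22 days = December 4, 2001.
Next gap: 26 days. December 4, 2001 + 26 days = December 30, 2001.
Next gap: 30 days. December 30, 2001 + 30 days = January 29, 2002.
Next gap: 34 days. January 29, 2002 + 34 days = March 4, 2002.
Next gap: 38 days. March 4, 2002 + 38 days = April 11, 2002.
Next gap: 42 days. April 11, 2002 + 42 days = May 23, 2002.
Next gap: 46 days. May 23, 2002 + 46 days = July 8, 2002.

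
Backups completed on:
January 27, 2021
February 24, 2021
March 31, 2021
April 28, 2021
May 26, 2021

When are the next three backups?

All Wednesdays; the gaps (28, 35, 28, 28) vary with month length.
This is the last Wednesday of each month.
June 2021 ends with Wednesday June 30, 2021.
July 2021 ends with Wednesday July 28, 2021.
August 2021 ends with Wednesday August 25, 2021.

June 30, 2021; July 28, 2021; August 25, 2021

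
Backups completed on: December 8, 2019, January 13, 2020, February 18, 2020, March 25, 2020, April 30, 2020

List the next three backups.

June 5, 2020; July 11, 2020; August 16, 2020

The spacing is 36, 36, 36, 36 days — always 36 days.
April 30, 2020 + 36 days = June 5, 2020.
June 5, 2020 + 36 days = July 11, 2020.
July 11, 2020 + 36 days = August 16, 2020.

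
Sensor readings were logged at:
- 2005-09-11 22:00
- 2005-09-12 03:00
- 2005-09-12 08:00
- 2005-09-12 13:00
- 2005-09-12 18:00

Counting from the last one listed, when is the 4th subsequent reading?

2005-09-13 14:00

The interval is a steady 5 hours (5, 5, 5, 5).
2005-09-12 18:00 + 5 h = 2005-09-12 23:00.
2005-09-12 23:00 + 5 h = 2005-09-13 04:00.
2005-09-13 04:00 + 5 h = 2005-09-13 09:00.
2005-09-13 09:00 + 5 h = 2005-09-13 14:00.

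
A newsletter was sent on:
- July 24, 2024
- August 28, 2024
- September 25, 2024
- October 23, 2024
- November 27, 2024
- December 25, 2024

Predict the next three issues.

These are Wednesdays at 28- or 35-day spacing (35, 28, 28, 35, 28).
The pattern: 4th Wednesday of the month.
4th Wednesday of January 2025: January 22, 2025.
4th Wednesday of February 2025: February 26, 2025.
March 2025 — 4th Wednesday is March 26, 2025.

January 22, 2025; February 26, 2025; March 26, 2025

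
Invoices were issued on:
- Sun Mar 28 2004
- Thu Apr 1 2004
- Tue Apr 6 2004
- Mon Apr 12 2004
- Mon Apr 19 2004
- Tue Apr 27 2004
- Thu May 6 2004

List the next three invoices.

Intervals are 4, 5, 6, 7, 8, 9 days — an arithmetic progression with common difference 1.
Next gap: 10 days. Thu May 6 2004 + 10 days = Sun May 16 2004.
Next gap: 11 days. Sun May 16 2004 + 11 days = Thu May 27 2004.
Next gap: 12 days. Thu May 27 2004 + 12 days = Tue Jun 8 2004.

Sun May 16 2004, Thu May 27 2004, Tue Jun 8 2004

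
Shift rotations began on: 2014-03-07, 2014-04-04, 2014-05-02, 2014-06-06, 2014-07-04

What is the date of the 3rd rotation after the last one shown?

2014-10-03

Gaps: 28, 28, 35, 28 days — a mix of 28 and 35. Every date is a Friday.
Each is the 1st Friday of its month.
August 2014 — 1st Friday is 2014-08-01.
September 2014 — 1st Friday is 2014-09-05.
October 2014 — 1st Friday is 2014-10-03.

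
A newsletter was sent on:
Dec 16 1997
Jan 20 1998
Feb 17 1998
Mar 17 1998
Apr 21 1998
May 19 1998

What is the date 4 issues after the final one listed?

Sep 15 1998

Gaps: 35, 28, 28, 35, 28 days — a mix of 28 and 35. Every date is a Tuesday.
Each is the 3rd Tuesday of its month.
June 1998 — 3rd Tuesday is Jun 16 1998.
3rd Tuesday of July 1998: Jul 21 1998.
3rd Tuesday of August 1998: Aug 18 1998.
September 1998 — 3rd Tuesday is Sep 15 1998.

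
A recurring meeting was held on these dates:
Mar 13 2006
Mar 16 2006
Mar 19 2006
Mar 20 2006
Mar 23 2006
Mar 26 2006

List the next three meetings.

Every event lands on a Monday or Thursday or Sunday (gaps cycle 3, 3, 1, 3, 3).
So the schedule is: every Monday, Thursday and Sunday.
Next Monday: Mar 27 2006.
Next Thursday: Mar 30 2006.
Next Sunday: Apr 2 2006.

Mar 27 2006, Mar 30 2006, Apr 2 2006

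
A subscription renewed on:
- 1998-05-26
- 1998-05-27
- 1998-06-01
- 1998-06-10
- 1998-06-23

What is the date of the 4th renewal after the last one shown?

The spacing grows by 4 each time: 1, 5, 9, 13 days.
Next gap: 17 days. 1998-06-23 + 17 days = 1998-07-10.
Next gap: 21 days. 1998-07-10 + 21 days = 1998-07-31.
Next gap: 25 days. 1998-07-31 + 25 days = 1998-08-25.
Next gap: 29 days. 1998-08-25 + 29 days = 1998-09-23.

1998-09-23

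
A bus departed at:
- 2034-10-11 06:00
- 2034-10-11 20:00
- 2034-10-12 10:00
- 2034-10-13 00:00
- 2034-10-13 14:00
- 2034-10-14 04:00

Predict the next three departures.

The interval is a steady 14 hours (14, 14, 14, 14, 14).
2034-10-14 04:00 + 14 h = 2034-10-14 18:00.
2034-10-14 18:00 + 14 h = 2034-10-15 08:00.
2034-10-15 08:00 + 14 h = 2034-10-15 22:00.

2034-10-14 18:00, 2034-10-15 08:00, 2034-10-15 22:00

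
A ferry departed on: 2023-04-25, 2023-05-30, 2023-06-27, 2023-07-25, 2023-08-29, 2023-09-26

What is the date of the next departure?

Every date is a Tuesday; gaps 35, 28, 28, 35, 28 days.
Each is the last Tuesday of its month (at least one falls on the 29th or later, ruling out '4th Tuesday').
October 2023 ends with Tuesday 2023-10-31.

2023-10-31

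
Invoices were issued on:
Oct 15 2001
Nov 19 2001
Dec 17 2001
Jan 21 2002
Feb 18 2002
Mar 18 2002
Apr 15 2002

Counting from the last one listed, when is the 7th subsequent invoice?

These are Mondays at 28- or 35-day spacing (35, 28, 35, 28, 28, 28).
The pattern: 3rd Monday of the month.
3rd Monday of May 2002: May 20 2002.
June 2002 — 3rd Monday is Jun 17 2002.
July 2002 — 3rd Monday is Jul 15 2002.
August 2002 — 3rd Monday is Aug 19 2002.
3rd Monday of September 2002: Sep 16 2002.
3rd Monday of October 2002: Oct 21 2002.
3rd Monday of November 2002: Nov 18 2002.

Nov 18 2002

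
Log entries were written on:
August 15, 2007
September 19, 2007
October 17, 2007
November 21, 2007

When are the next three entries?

Gaps: 35, 28, 35 days — a mix of 28 and 35. Every date is a Wednesday.
Each is the 3rd Wednesday of its month.
3rd Wednesday of December 2007: December 19, 2007.
January 2008 — 3rd Wednesday is January 16, 2008.
February 2008 — 3rd Wednesday is February 20, 2008.

December 19, 2007; January 16, 2008; February 20, 2008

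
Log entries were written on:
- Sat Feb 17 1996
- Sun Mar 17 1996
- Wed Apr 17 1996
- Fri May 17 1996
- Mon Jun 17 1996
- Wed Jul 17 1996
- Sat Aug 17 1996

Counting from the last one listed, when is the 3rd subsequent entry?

Sun Nov 17 1996

The day-of-month is always 17 (29, 31, 30, 31, 30, 31 days between events).
So this recurs on the 17th of each month.
September 1996: Tue Sep 17 1996.
Next: October 1996 → Thu Oct 17 1996.
Next: November 1996 → Sun Nov 17 1996.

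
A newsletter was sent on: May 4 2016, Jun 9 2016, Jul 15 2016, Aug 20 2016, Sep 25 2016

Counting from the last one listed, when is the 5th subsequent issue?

Mar 24 2017

Gaps between consecutive events: 36, 36, 36, 36 days — a constant 36-day interval.
Sep 25 2016 + 36 days = Oct 31 2016.
Oct 31 2016 + 36 days = Dec 6 2016.
Dec 6 2016 + 36 days = Jan 11 2017.
Jan 11 2017 + 36 days = Feb 16 2017.
Feb 16 2017 + 36 days = Mar 24 2017.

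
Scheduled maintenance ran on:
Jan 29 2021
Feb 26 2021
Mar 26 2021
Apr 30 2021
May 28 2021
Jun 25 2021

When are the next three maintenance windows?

All Fridays; the gaps (28, 28, 35, 28, 28) vary with month length.
This is the last Friday of each month.
July 2021 ends with Friday Jul 30 2021.
August 2021 ends with Friday Aug 27 2021.
September 2021 ends with Friday Sep 24 2021.

Jul 30 2021, Aug 27 2021, Sep 24 2021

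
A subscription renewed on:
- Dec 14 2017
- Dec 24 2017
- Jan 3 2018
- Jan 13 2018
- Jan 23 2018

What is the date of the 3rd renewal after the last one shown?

Every event comes 10 days after the last (10, 10, 10, 10).
Jan 23 2018 + 10 days = Feb 2 2018.
Feb 2 2018 + 10 days = Feb 12 2018.
Feb 12 2018 + 10 days = Feb 22 2018.

Feb 22 2018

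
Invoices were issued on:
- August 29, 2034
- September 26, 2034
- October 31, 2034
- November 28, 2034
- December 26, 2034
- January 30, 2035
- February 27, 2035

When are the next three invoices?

March 27, 2035; April 24, 2035; May 29, 2035

These are Tuesdays with 28, 35, 28, 28, 35, 28-day gaps.
Each is the final Tuesday of its month — August 29, 2034 is past the 28th, so '4th Tuesday' doesn't fit.
Last Tuesday of March 2035: March 27, 2035.
April 2035 ends with Tuesday April 24, 2035.
May 2035 ends with Tuesday May 29, 2035.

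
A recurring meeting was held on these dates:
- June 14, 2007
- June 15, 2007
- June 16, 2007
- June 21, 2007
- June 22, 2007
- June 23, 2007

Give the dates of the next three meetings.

Every event lands on a Thursday or Friday or Saturday (gaps cycle 1, 1, 5, 1, 1).
So the schedule is: every Thursday, Friday and Saturday.
The following Thursday is June 28, 2007.
Next Friday: June 29, 2007.
The following Saturday is June 30, 2007.

June 28, 2007; June 29, 2007; June 30, 2007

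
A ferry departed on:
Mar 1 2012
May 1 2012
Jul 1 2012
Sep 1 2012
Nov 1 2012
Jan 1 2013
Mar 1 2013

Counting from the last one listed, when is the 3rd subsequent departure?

Sep 1 2013

The day-of-month is always 1 (61, 61, 62, 61, 61, 59 days between events).
So this recurs on the 1st of every 2 months.
May 2013: May 1 2013.
July 2013: Jul 1 2013.
September 2013: Sep 1 2013.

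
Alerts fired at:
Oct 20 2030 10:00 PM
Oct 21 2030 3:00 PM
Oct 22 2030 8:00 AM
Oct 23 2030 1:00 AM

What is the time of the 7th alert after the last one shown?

Spacing: 17, 17, 17 h — constant 17 h.
Oct 23 2030 1:00 AM + 17 h = Oct 23 2030 6:00 PM.
Oct 23 2030 6:00 PM + 17 h = Oct 24 2030 11:00 AM.
Oct 24 2030 11:00 AM + 17 h = Oct 25 2030 4:00 AM.
Oct 25 2030 4:00 AM + 17 h = Oct 25 2030 9:00 PM.
Oct 25 2030 9:00 PM + 17 h = Oct 26 2030 2:00 PM.
Oct 26 2030 2:00 PM + 17 h = Oct 27 2030 7:00 AM.
Oct 27 2030 7:00 AM + 17 h = Oct 28 2030 12:00 AM.

Oct 28 2030 12:00 AM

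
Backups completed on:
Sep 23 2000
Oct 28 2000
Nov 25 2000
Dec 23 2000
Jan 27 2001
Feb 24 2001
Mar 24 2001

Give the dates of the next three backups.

Gaps: 35, 28, 28, 35, 28, 28 days — a mix of 28 and 35. Every date is a Saturday.
Each is the 4th Saturday of its month.
4th Saturday of April 2001: Apr 28 2001.
May 2001 — 4th Saturday is May 26 2001.
4th Saturday of June 2001: Jun 23 2001.

Apr 28 2001, May 26 2001, Jun 23 2001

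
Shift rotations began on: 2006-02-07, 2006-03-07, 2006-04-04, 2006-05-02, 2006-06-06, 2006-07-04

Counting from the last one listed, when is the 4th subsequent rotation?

Gaps: 28, 28, 28, 35, 28 days — a mix of 28 and 35. Every date is a Tuesday.
Each is the 1st Tuesday of its month.
1st Tuesday of August 2006: 2006-08-01.
1st Tuesday of September 2006: 2006-09-05.
1st Tuesday of October 2006: 2006-10-03.
1st Tuesday of November 2006: 2006-11-07.

2006-11-07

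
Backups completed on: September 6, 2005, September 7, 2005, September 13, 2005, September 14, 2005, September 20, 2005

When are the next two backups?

The gap pattern 1, 6, 1, 6 repeats every 2 events.
These are the Tuesdays and Wednesdays of each week.
The following Wednesday is September 21, 2005.
Next Tuesday: September 27, 2005.

September 21, 2005; September 27, 2005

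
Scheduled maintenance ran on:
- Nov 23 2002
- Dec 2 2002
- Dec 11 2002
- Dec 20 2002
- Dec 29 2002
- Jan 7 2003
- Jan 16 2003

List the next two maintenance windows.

Jan 25 2003, Feb 3 2003

Every event comes 9 days after the last (9, 9, 9, 9, 9, 9).
Jan 16 2003 + 9 days = Jan 25 2003.
Jan 25 2003 + 9 days = Feb 3 2003.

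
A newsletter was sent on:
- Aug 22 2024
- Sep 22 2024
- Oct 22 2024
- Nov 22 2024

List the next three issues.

Dec 22 2024, Jan 22 2025, Feb 22 2025

The day-of-month is always 22 (31, 30, 31 days between events).
So this recurs on the 22nd of each month.
Next: December 2024 → Dec 22 2024.
January 2025: Jan 22 2025.
February 2025: Feb 22 2025.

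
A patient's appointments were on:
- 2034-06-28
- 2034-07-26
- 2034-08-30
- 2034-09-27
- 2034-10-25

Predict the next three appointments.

2034-11-29, 2034-12-27, 2035-01-31

All Wednesdays; the gaps (28, 35, 28, 28) vary with month length.
This is the last Wednesday of each month.
November 2034 ends with Wednesday 2034-11-29.
Last Wednesday of December 2034: 2034-12-27.
January 2035 ends with Wednesday 2035-01-31.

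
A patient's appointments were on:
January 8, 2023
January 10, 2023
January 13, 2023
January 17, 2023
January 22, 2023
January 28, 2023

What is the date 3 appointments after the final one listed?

Gaps: 2, 3, 4, 5, 6 days — each gap is 1 larger than the previous one.
Next gap: 7 days. January 28, 2023 + 7 days = February 4, 2023.
Next gap: 8 days. February 4, 2023 + 8 days = February 12, 2023.
Next gap: 9 days. February 12, 2023 + 9 days = February 21, 2023.

February 21, 2023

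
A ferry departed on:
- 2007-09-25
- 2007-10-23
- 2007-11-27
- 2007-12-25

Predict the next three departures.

2008-01-22, 2008-02-26, 2008-03-25

Gaps: 28, 35, 28 days — a mix of 28 and 35. Every date is a Tuesday.
Each is the 4th Tuesday of its month.
January 2008 — 4th Tuesday is 2008-01-22.
4th Tuesday of February 2008: 2008-02-26.
March 2008 — 4th Tuesday is 2008-03-25.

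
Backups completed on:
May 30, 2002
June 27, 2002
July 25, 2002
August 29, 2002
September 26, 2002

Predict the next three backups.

These are Thursdays with 28, 28, 35, 28-day gaps.
Each is the final Thursday of its month — May 30, 2002 is past the 28th, so '4th Thursday' doesn't fit.
October 2002 ends with Thursday October 31, 2002.
Last Thursday of November 2002: November 28, 2002.
Last Thursday of December 2002: December 26, 2002.

October 31, 2002; November 28, 2002; December 26, 2002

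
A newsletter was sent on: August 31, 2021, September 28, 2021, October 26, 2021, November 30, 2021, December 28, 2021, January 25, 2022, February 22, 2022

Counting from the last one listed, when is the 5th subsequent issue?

July 26, 2022

Every date is a Tuesday; gaps 28, 28, 35, 28, 28, 28 days.
Each is the last Tuesday of its month (at least one falls on the 29th or later, ruling out '4th Tuesday').
Last Tuesday of March 2022: March 29, 2022.
April 2022 ends with Tuesday April 26, 2022.
Last Tuesday of May 2022: May 31, 2022.
Last Tuesday of June 2022: June 28, 2022.
Last Tuesday of July 2022: July 26, 2022.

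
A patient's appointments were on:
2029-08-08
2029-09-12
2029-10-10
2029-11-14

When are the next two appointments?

2029-12-12, 2030-01-09

These are Wednesdays at 28- or 35-day spacing (35, 28, 35).
The pattern: 2nd Wednesday of the month.
December 2029 — 2nd Wednesday is 2029-12-12.
January 2030 — 2nd Wednesday is 2030-01-09.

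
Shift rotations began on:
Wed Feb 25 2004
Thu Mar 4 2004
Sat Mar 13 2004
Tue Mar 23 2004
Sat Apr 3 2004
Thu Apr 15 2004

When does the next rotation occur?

Wed Apr 28 2004

Intervals are 8, 9, 10, 11, 12 days — an arithmetic progression with common difference 1.
Next gap: 13 days. Thu Apr 15 2004 + 13 days = Wed Apr 28 2004.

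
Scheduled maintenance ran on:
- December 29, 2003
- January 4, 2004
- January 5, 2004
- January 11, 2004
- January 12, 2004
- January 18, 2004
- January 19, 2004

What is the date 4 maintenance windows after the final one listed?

Gaps: 6, 1, 6, 1, 6, 1 days — not constant, but cyclic with period 2.
The events fall on every Monday and Sunday.
The following Sunday is January 25, 2004.
The following Monday is January 26, 2004.
Next Sunday: February 1, 2004.
The following Monday is February 2, 2004.

February 2, 2004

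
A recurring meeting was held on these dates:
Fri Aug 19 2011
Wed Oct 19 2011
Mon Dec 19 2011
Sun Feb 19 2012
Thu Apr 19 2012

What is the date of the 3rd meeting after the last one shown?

Each date is the 19th; the gaps (61, 61, 62, 60) track the month lengths.
The rule is the 19th of every 2 months.
Next: June 2012 → Tue Jun 19 2012.
August 2012: Sun Aug 19 2012.
Next: October 2012 → Fri Oct 19 2012.

Fri Oct 19 2012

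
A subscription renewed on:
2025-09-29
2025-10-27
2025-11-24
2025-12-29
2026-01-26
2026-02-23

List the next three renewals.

These are Mondays with 28, 28, 35, 28, 28-day gaps.
Each is the final Monday of its month — 2025-09-29 is past the 28th, so '4th Monday' doesn't fit.
Last Monday of March 2026: 2026-03-30.
Last Monday of April 2026: 2026-04-27.
May 2026 ends with Monday 2026-05-25.

2026-03-30, 2026-04-27, 2026-05-25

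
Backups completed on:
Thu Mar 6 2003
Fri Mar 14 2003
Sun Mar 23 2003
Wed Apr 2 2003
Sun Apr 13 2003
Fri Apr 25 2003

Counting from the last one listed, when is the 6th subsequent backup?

The spacing grows by 1 each time: 8, 9, 10, 11, 12 days.
Next gap: 13 days. Fri Apr 25 2003 + 13 days = Thu May 8 2003.
Next gap: 14 days. Thu May 8 2003 + 14 days = Thu May 22 2003.
Next gap: 15 days. Thu May 22 2003 + 15 days = Fri Jun 6 2003.
Next gap: 16 days. Fri Jun 6 2003 + 16 days = Sun Jun 22 2003.
Next gap: 17 days. Sun Jun 22 2003 + 17 days = Wed Jul 9 2003.
Next gap: 18 days. Wed Jul 9 2003 + 18 days = Sun Jul 27 2003.

Sun Jul 27 2003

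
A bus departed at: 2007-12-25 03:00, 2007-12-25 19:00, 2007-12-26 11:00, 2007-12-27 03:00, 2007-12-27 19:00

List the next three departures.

2007-12-28 11:00, 2007-12-29 03:00, 2007-12-29 19:00

The interval is a steady 16 hours (16, 16, 16, 16).
2007-12-27 19:00 + 16 h = 2007-12-28 11:00.
2007-12-28 11:00 + 16 h = 2007-12-29 03:00.
2007-12-29 03:00 + 16 h = 2007-12-29 19:00.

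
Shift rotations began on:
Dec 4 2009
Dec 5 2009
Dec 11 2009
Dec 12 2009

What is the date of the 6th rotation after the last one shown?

Jan 2 2010

The gap pattern 1, 6, 1 repeats every 2 events.
These are the Fridays and Saturdays of each week.
Next Friday: Dec 18 2009.
Next Saturday: Dec 19 2009.
Next Friday: Dec 25 2009.
Next Saturday: Dec 26 2009.
Next Friday: Jan 1 2010.
Next Saturday: Jan 2 2010.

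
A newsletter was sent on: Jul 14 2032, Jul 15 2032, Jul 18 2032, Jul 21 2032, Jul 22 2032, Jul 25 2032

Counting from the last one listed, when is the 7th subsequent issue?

Aug 11 2032

Gaps: 1, 3, 3, 1, 3 days — not constant, but cyclic with period 3.
The events fall on every Wednesday, Thursday and Sunday.
The following Wednesday is Jul 28 2032.
The following Thursday is Jul 29 2032.
Next Sunday: Aug 1 2032.
The following Wednesday is Aug 4 2032.
Next Thursday: Aug 5 2032.
Next Sunday: Aug 8 2032.
The following Wednesday is Aug 11 2032.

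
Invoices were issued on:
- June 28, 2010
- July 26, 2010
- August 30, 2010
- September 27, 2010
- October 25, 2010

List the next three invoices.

November 29, 2010; December 27, 2010; January 31, 2011

These are Mondays with 28, 35, 28, 28-day gaps.
Each is the final Monday of its month — August 30, 2010 is past the 28th, so '4th Monday' doesn't fit.
November 2010 ends with Monday November 29, 2010.
Last Monday of December 2010: December 27, 2010.
Last Monday of January 2011: January 31, 2011.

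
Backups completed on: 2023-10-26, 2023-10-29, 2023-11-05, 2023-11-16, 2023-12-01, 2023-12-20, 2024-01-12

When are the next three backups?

2024-02-08, 2024-03-10, 2024-04-14

The spacing grows by 4 each time: 3, 7, 11, 15, 19, 23 days.
Next gap: 27 days. 2024-01-12 + 27 days = 2024-02-08.
Next gap: 31 days. 2024-02-08 + 31 days = 2024-03-10.
Next gap: 35 days. 2024-03-10 + 35 days = 2024-04-14.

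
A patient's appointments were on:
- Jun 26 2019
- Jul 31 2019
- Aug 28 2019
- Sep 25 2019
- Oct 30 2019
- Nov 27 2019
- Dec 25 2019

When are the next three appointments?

All Wednesdays; the gaps (35, 28, 28, 35, 28, 28) vary with month length.
This is the last Wednesday of each month.
Last Wednesday of January 2020: Jan 29 2020.
Last Wednesday of February 2020: Feb 26 2020.
March 2020 ends with Wednesday Mar 25 2020.

Jan 29 2020, Feb 26 2020, Mar 25 2020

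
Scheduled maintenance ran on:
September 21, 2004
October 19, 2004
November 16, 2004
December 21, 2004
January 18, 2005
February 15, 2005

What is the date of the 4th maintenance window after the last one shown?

These are Tuesdays at 28- or 35-day spacing (28, 28, 35, 28, 28).
The pattern: 3rd Tuesday of the month.
3rd Tuesday of March 2005: March 15, 2005.
3rd Tuesday of April 2005: April 19, 2005.
May 2005 — 3rd Tuesday is May 17, 2005.
June 2005 — 3rd Tuesday is June 21, 2005.

June 21, 2005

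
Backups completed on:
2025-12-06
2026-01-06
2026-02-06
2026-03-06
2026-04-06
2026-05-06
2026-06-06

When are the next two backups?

Each date is the 6th; the gaps (31, 31, 28, 31, 30, 31) track the month lengths.
The rule is the 6th of each month.
Next: July 2026 → 2026-07-06.
August 2026: 2026-08-06.

2026-07-06, 2026-08-06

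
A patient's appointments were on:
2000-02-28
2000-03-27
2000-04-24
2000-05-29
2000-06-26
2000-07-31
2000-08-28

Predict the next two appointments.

These are Mondays with 28, 28, 35, 28, 35, 28-day gaps.
Each is the final Monday of its month — 2000-05-29 is past the 28th, so '4th Monday' doesn't fit.
Last Monday of September 2000: 2000-09-25.
October 2000 ends with Monday 2000-10-30.

2000-09-25, 2000-10-30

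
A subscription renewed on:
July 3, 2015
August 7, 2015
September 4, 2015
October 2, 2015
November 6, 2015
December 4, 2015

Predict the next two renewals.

January 1, 2016; February 5, 2016

All dates are Fridays, 35, 28, 28, 35, 28 days apart.
Specifically, the 1st Friday of each month.
January 2016 — 1st Friday is January 1, 2016.
February 2016 — 1st Friday is February 5, 2016.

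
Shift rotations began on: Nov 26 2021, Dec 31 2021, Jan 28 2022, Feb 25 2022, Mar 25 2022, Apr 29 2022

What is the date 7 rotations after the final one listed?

Nov 25 2022

Every date is a Friday; gaps 35, 28, 28, 28, 35 days.
Each is the last Friday of its month (at least one falls on the 29th or later, ruling out '4th Friday').
Last Friday of May 2022: May 27 2022.
June 2022 ends with Friday Jun 24 2022.
July 2022 ends with Friday Jul 29 2022.
Last Friday of August 2022: Aug 26 2022.
Last Friday of September 2022: Sep 30 2022.
October 2022 ends with Friday Oct 28 2022.
Last Friday of November 2022: Nov 25 2022.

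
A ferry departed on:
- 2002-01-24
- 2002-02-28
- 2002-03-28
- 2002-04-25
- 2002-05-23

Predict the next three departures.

These are Thursdays at 28- or 35-day spacing (35, 28, 28, 28).
The pattern: 4th Thursday of the month.
4th Thursday of June 2002: 2002-06-27.
4th Thursday of July 2002: 2002-07-25.
4th Thursday of August 2002: 2002-08-22.

2002-06-27, 2002-07-25, 2002-08-22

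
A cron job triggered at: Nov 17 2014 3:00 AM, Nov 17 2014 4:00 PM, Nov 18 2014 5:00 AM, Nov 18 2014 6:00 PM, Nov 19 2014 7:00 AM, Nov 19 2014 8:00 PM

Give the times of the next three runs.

Nov 20 2014 9:00 AM, Nov 20 2014 10:00 PM, Nov 21 2014 11:00 AM

Spacing: 13, 13, 13, 13, 13 h — constant 13 h.
Nov 19 2014 8:00 PM + 13 h = Nov 20 2014 9:00 AM.
Nov 20 2014 9:00 AM + 13 h = Nov 20 2014 10:00 PM.
Nov 20 2014 10:00 PM + 13 h = Nov 21 2014 11:00 AM.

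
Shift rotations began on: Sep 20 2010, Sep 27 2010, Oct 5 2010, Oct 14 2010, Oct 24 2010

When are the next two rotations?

The spacing grows by 1 each time: 7, 8, 9, 10 days.
Next gap: 11 days. Oct 24 2010 + 11 days = Nov 4 2010.
Next gap: 12 days. Nov 4 2010 + 12 days = Nov 16 2010.

Nov 4 2010, Nov 16 2010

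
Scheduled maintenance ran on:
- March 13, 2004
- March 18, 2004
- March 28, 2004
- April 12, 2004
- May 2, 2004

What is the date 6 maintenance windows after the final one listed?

December 13, 2004

Gaps: 5, 10, 15, 20 days — each gap is 5 larger than the previous one.
Next gap: 25 days. May 2, 2004 + 25 days = May 27, 2004.
Next gap: 30 days. May 27, 2004 + 30 days = June 26, 2004.
Next gap: 35 days. June 26, 2004 + 35 days = July 31, 2004.
Next gap: 40 days. July 31, 2004 + 40 days = September 9, 2004.
Next gap: 45 days. September 9, 2004 + 45 days = October 24, 2004.
Next gap: 50 days. October 24, 2004 + 50 days = December 13, 2004.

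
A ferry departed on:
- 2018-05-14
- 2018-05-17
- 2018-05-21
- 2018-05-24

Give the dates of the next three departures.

2018-05-28, 2018-05-31, 2018-06-04

The gap pattern 3, 4, 3 repeats every 2 events.
These are the Mondays and Thursdays of each week.
Next Monday: 2018-05-28.
The following Thursday is 2018-05-31.
The following Monday is 2018-06-04.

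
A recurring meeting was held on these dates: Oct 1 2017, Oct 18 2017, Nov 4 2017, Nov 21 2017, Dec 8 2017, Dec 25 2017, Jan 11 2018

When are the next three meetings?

Jan 28 2018, Feb 14 2018, Mar 3 2018

The spacing is 17, 17, 17, 17, 17, 17 days — always 17 days.
Jan 11 2018 + 17 days = Jan 28 2018.
Jan 28 2018 + 17 days = Feb 14 2018.
Feb 14 2018 + 17 days = Mar 3 2018.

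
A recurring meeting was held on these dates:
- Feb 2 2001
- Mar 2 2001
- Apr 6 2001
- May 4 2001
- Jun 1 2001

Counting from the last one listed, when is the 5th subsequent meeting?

Nov 2 2001

All dates are Fridays, 28, 35, 28, 28 days apart.
Specifically, the 1st Friday of each month.
July 2001 — 1st Friday is Jul 6 2001.
August 2001 — 1st Friday is Aug 3 2001.
1st Friday of September 2001: Sep 7 2001.
October 2001 — 1st Friday is Oct 5 2001.
1st Friday of November 2001: Nov 2 2001.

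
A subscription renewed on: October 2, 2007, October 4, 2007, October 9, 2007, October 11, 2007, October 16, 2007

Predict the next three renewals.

October 18, 2007; October 23, 2007; October 25, 2007

The gap pattern 2, 5, 2, 5 repeats every 2 events.
These are the Tuesdays and Thursdays of each week.
Next Thursday: October 18, 2007.
The following Tuesday is October 23, 2007.
Next Thursday: October 25, 2007.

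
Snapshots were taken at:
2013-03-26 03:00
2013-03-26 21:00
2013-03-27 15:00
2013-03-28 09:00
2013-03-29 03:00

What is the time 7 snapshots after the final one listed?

2013-04-03 09:00

Gaps: 18, 18, 18, 18 hours — each event is 18 hours after the previous one.
2013-03-29 03:00 + 18 h = 2013-03-29 21:00.
2013-03-29 21:00 + 18 h = 2013-03-30 15:00.
2013-03-30 15:00 + 18 h = 2013-03-31 09:00.
2013-03-31 09:00 + 18 h = 2013-04-01 03:00.
2013-04-01 03:00 + 18 h = 2013-04-01 21:00.
2013-04-01 21:00 + 18 h = 2013-04-02 15:00.
2013-04-02 15:00 + 18 h = 2013-04-03 09:00.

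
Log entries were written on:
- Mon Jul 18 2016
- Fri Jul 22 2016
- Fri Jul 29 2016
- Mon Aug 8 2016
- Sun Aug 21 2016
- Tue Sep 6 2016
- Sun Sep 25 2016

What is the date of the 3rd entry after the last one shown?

Intervals are 4, 7, 10, 13, 16, 19 days — an arithmetic progression with common difference 3.
Next gap: 22 days. Sun Sep 25 2016 + 22 days = Mon Oct 17 2016.
Next gap: 25 days. Mon Oct 17 2016 + 25 days = Fri Nov 11 2016.
Next gap: 28 days. Fri Nov 11 2016 + 28 days = Fri Dec 9 2016.

Fri Dec 9 2016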